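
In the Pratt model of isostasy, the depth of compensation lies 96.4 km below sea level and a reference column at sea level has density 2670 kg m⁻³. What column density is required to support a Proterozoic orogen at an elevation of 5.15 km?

Pratt balance: ρ_ref D = ρ (D + h).
ρ = ρ_ref D/(D + h) = 2670 × 96.4 km/(96.4 km + 5.15 km) = 2530 kg m⁻³.

2530 kg m⁻³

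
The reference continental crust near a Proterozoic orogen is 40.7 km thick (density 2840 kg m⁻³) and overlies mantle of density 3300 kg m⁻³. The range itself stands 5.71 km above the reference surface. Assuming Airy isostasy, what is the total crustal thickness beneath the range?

Root depth r = h ρ_c / (ρ_m − ρ_c) = 5.71 km × 2840 / 460 = 35.25 km.
Total thickness = T + h + r = 40.7 km + 5.71 km + 35.25 km = 81.7 km.

81.7 km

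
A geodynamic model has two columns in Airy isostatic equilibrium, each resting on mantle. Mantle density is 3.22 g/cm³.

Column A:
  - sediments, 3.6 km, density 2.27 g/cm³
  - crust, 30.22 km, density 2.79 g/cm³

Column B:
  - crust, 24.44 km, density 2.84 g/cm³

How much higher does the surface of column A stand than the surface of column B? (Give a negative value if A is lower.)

For any compensation level in the mantle, the mantle terms cancel and isostasy reduces to e = (Σt_A − Σt_B) − (Σ(ρt)_A − Σ(ρt)_B) / ρ_m.
Σt_A = 33.82 km; Σt_B = 24.44 km; Σ(ρt)_A = 92.4858; Σ(ρt)_B = 69.4096 (in km·g/cm³).
e = (33.82 − 24.44) − (92.4858 − 69.4096) / 3.22 = 2.21 km.

2.21 km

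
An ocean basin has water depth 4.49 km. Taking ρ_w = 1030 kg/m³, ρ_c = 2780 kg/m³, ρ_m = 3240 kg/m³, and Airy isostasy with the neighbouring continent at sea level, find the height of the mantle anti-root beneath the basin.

17.1 km

By Archimedes' principle applied to the lithosphere: replacing crust with seawater at the top is compensated by replacing crust with mantle at the base: d (ρ_c − ρ_w) = a (ρ_m − ρ_c).
a = d (ρ_c − ρ_w)/(ρ_m − ρ_c) = 4.49 km × 1750/460 = 17.1 km.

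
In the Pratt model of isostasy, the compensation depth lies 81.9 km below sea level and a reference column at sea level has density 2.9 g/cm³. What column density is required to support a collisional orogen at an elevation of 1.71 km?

2.84 g/cm³

Pratt balance: ρ_ref D = ρ (D + h).
ρ = ρ_ref D/(D + h) = 2.9 × 81.9 km/(81.9 km + 1.71 km) = 2.84 g/cm³.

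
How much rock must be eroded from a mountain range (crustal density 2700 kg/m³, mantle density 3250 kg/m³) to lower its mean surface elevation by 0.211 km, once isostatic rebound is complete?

1.25 km

Net drop Δ = e − u = e − e ρ_c/ρ_m = e (ρ_m − ρ_c)/ρ_m.
e = Δ ρ_m/(ρ_m − ρ_c) = 0.211 km × 3250/550 = 1.25 km.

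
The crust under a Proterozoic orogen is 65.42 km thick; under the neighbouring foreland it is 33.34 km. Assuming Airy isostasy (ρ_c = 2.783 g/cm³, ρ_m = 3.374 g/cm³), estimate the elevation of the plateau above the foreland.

5.62 km

Excess crust Δ = 65.42 km − 33.34 km = 32.08 km, split between elevation h and root r with h + r = Δ.
Airy balance ρ_c h = (ρ_m − ρ_c) r gives r = h ρ_c/(ρ_m − ρ_c), so h (1 + ρ_c/(ρ_m − ρ_c)) = Δ, i.e. h = Δ (ρ_m − ρ_c)/ρ_m.
h = 32.08 km × 0.591/3.374 = 5.62 km.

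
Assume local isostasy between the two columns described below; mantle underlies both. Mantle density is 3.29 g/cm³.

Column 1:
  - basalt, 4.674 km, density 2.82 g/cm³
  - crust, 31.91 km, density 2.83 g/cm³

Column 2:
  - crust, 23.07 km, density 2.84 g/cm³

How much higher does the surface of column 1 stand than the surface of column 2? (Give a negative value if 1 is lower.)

1.97 km

For any compensation level in the mantle, the mantle terms cancel and isostasy reduces to e = (Σt_1 − Σt_2) − (Σ(ρt)_1 − Σ(ρt)_2) / ρ_m.
Σt_1 = 36.584 km; Σt_2 = 23.07 km; Σ(ρt)_1 = 103.48598; Σ(ρt)_2 = 65.5188 (in km·g/cm³).
e = (36.584 − 23.07) − (103.48598 − 65.5188) / 3.29 = 1.97 km.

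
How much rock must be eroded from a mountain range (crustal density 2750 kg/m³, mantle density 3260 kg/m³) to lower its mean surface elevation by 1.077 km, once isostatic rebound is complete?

Net drop Δ = e − u = e − e ρ_c/ρ_m = e (ρ_m − ρ_c)/ρ_m.
e = Δ ρ_m/(ρ_m − ρ_c) = 1.077 km × 3260/510 = 6.88 km.

6.88 km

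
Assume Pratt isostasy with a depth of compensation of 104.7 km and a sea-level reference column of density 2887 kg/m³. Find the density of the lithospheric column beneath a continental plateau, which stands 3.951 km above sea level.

2780 kg/m³

Pratt balance: ρ_ref D = ρ (D + h).
ρ = ρ_ref D/(D + h) = 2887 × 104.7 km/(104.7 km + 3.951 km) = 2780 kg/m³.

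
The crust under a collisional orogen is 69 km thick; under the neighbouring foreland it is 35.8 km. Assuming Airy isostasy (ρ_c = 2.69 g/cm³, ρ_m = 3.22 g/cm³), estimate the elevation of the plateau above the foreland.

5.46 km

Excess crust Δ = 69 km − 35.8 km = 33.2 km, split between elevation h and root r with h + r = Δ.
Airy balance ρ_c h = (ρ_m − ρ_c) r gives r = h ρ_c/(ρ_m − ρ_c), so h (1 + ρ_c/(ρ_m − ρ_c)) = Δ, i.e. h = Δ (ρ_m − ρ_c)/ρ_m.
h = 33.2 km × 0.53/3.22 = 5.46 km.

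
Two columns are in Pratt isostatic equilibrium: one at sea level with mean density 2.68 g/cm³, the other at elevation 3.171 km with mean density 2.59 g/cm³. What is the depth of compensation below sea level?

91.3 km

ρ_ref D = ρ (D + h) → D (ρ_ref − ρ) = ρ h.
D = ρ h/(ρ_ref − ρ) = 2.59 × 3.171 km/(2.68 − 2.59) = 91.3 km.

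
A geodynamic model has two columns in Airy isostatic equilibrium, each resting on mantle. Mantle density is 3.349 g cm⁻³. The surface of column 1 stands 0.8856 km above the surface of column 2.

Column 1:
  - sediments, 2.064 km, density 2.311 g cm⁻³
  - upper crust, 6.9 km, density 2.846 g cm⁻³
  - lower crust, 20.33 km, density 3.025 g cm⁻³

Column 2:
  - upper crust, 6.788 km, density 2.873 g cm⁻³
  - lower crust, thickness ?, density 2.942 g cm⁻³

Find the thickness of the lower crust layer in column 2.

14.7 km

Take the compensation level at the base of the deeper column (depth z_c below the surface of column 1) and equate Σ ρ_i t_i down to z_c; mantle fills any gap and the z_c terms cancel.
Column 1: 2.064×2.311 + 6.9×2.846 + 20.33×3.025 + (z_c − 29.294)×3.349
Column 2: 0.8856×0 + 6.788×2.873 + x×2.942 + (z_c − 0.8856 − 6.788 − x)×3.349
The z_c×3.349 term appears on both sides and cancels. Collect the known terms of each column as K = Σ(ρt)_known − 3.349 × (depth of known layers): K_1 = 85.905554 − 3.349×29.294 = −12.200052; K_2 = 19.501924 − 3.349×(0.8856 + 6.788) = −6.1969624.
Balance: K_1 = K_2 − x×(3.349 − 2.942), so x = (K_2 − K_1)/(3.349 − 2.942) = 6.00309/0.407 = 14.7 km.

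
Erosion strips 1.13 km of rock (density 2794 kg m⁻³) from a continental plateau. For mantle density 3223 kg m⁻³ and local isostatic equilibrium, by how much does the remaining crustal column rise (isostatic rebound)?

0.98 km

Unloading: uplift u = e ρ_c/ρ_m = 1.13 km × 2794/3223 = 0.98 km.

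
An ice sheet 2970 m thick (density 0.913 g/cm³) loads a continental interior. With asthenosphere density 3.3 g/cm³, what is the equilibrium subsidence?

Equating mass per unit area of the two columns: the ice load ρ_ice t is balanced by mantle displaced below, ρ_m s.
s = t ρ_ice / ρ_m = 2970 m × 0.913/3.3 = 822 m.

822 m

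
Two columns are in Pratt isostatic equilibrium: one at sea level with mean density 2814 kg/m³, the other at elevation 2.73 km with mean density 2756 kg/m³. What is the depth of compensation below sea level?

130 km

ρ_ref D = ρ (D + h) → D (ρ_ref − ρ) = ρ h.
D = ρ h/(ρ_ref − ρ) = 2756 × 2.73 km/(2814 − 2756) = 130 km.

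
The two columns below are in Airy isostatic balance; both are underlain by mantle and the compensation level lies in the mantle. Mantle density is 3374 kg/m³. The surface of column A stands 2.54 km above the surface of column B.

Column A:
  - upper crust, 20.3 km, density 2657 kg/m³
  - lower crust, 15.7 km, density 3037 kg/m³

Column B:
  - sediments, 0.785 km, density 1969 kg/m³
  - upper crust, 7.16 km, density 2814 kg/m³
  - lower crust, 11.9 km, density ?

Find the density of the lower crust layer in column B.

Take the compensation level at the base of the deeper column (depth z_c below the surface of column A) and equate Σ ρ_i t_i down to z_c; mantle fills any gap and the z_c terms cancel.
Column A: 20.3×2657 + 15.7×3037 + (z_c − 36)×3374
Column B: 2.54×0 + 0.785×1969 + 7.16×2814 + 11.9×ρ + (z_c − 2.54 − 19.845)×3374
The z_c×3374 term appears on both sides and cancels. Collect the known terms of each column as K = Σ(ρt)_known − 3374 × (depth of known layers): K_A = 101618 − 3374×36 = −19846; K_B = 21693.905 − 3374×(2.54 + 19.845) = −53833.085.
Balance: K_A = K_B + 11.9×ρ, so ρ = (K_A − K_B)/11.9 = 33987.1/11.9 = 2860 kg/m³.

2860 kg/m³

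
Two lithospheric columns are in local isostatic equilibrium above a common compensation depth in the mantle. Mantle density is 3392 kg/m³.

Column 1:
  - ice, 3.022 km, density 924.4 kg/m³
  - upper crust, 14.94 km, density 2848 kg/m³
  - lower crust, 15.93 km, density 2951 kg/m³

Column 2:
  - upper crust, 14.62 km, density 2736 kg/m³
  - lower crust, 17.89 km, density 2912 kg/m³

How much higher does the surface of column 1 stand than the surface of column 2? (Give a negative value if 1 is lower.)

1.31 km

For any compensation level in the mantle, the mantle terms cancel and isostasy reduces to e = (Σt_1 − Σt_2) − (Σ(ρt)_1 − Σ(ρt)_2) / ρ_m.
Σt_1 = 33.892 km; Σt_2 = 32.51 km; Σ(ρt)_1 = 92352.0868; Σ(ρt)_2 = 92096 (in km·kg/m³).
e = (33.892 − 32.51) − (92352.0868 − 92096) / 3392 = 1.31 km.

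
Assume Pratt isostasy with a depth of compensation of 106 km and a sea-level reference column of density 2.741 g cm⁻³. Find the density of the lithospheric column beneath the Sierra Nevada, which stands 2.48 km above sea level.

Pratt balance: ρ_ref D = ρ (D + h).
ρ = ρ_ref D/(D + h) = 2.741 × 106 km/(106 km + 2.48 km) = 2.68 g cm⁻³.

2.68 g cm⁻³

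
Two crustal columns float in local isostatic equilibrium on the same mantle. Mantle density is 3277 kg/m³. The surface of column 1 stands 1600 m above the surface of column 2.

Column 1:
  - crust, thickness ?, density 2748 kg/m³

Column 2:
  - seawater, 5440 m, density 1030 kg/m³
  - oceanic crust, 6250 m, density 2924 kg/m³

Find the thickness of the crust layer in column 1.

Take the compensation level at the base of the deeper column (depth z_c below the surface of column 1) and equate Σ ρ_i t_i down to z_c; mantle fills any gap and the z_c terms cancel.
Column 1: x×2748 + (z_c − 0 − x)×3277
Column 2: 1600×0 + 5440×1030 + 6250×2924 + (z_c − 1600 − 11690)×3277
The z_c×3277 term appears on both sides and cancels. Collect the known terms of each column as K = Σ(ρt)_known − 3277 × (depth of known layers): K_1 = 0 − 3277×0 = 0; K_2 = 23878200 − 3277×(1600 + 11690) = −19673130.
Balance: K_1 − x×(3277 − 2748) = K_2, so x = (K_1 − K_2)/(3277 − 2748) = 19673100/529 = 37200 m.

37200 m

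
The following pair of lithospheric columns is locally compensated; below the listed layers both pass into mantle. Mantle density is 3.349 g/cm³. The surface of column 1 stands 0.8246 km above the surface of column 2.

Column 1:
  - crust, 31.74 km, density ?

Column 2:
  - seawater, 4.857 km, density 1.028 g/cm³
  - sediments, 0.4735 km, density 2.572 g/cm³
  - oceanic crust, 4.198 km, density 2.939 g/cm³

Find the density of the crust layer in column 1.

2.84 g/cm³

Take the compensation level at the base of the deeper column (depth z_c below the surface of column 1) and equate Σ ρ_i t_i down to z_c; mantle fills any gap and the z_c terms cancel.
Column 1: 31.74×ρ + (z_c − 31.74)×3.349
Column 2: 0.8246×0 + 4.857×1.028 + 0.4735×2.572 + 4.198×2.939 + (z_c − 0.8246 − 9.5285)×3.349
The z_c×3.349 term appears on both sides and cancels. Collect the known terms of each column as K = Σ(ρt)_known − 3.349 × (depth of known layers): K_1 = 0 − 3.349×31.74 = −106.29726; K_2 = 18.54876 − 3.349×(0.8246 + 9.5285) = −16.1237719.
Balance: K_1 + 31.74×ρ = K_2, so ρ = (K_2 − K_1)/31.74 = 90.1735/31.74 = 2.84 g/cm³.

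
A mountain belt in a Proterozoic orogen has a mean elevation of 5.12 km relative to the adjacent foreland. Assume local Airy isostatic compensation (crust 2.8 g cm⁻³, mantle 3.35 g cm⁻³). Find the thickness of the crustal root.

26.1 km

Balancing pressure at the compensation depth: the weight of the topography is balanced by the buoyancy of the root, ρ_c h = (ρ_m − ρ_c) r.
r = h · ρ_c / (ρ_m − ρ_c) = 5.12 km × 2.8 / (3.35 − 2.8) = 26.1 km.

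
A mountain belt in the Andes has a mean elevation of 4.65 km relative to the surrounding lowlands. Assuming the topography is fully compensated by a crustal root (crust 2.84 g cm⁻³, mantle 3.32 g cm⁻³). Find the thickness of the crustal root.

For local isostatic compensation: the weight of the topography is balanced by the buoyancy of the root, ρ_c h = (ρ_m − ρ_c) r.
r = h · ρ_c / (ρ_m − ρ_c) = 4.65 km × 2.84 / (3.32 − 2.84) = 27.5 km.

27.5 km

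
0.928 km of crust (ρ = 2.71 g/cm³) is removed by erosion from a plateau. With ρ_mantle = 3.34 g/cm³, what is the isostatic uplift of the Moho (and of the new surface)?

Unloading: uplift u = e ρ_c/ρ_m = 0.928 km × 2.71/3.34 = 0.753 km.

0.753 km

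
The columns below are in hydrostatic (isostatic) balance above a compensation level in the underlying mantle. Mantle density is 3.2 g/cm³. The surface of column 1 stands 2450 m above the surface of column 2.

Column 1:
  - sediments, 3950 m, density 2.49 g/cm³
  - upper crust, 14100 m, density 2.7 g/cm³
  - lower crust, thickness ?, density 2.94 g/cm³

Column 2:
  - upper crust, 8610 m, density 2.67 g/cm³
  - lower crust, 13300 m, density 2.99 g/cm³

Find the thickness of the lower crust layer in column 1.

Take the compensation level at the base of the deeper column (depth z_c below the surface of column 1) and equate Σ ρ_i t_i down to z_c; mantle fills any gap and the z_c terms cancel.
Column 1: 3950×2.49 + 14100×2.7 + x×2.94 + (z_c − 18050 − x)×3.2
Column 2: 2450×0 + 8610×2.67 + 13300×2.99 + (z_c − 2450 − 21910)×3.2
The z_c×3.2 term appears on both sides and cancels. Collect the known terms of each column as K = Σ(ρt)_known − 3.2 × (depth of known layers): K_1 = 47905.5 − 3.2×18050 = −9854.5; K_2 = 62755.7 − 3.2×(2450 + 21910) = −15196.3.
Balance: K_1 − x×(3.2 − 2.94) = K_2, so x = (K_1 − K_2)/(3.2 − 2.94) = 5341.8/0.26 = 20500 m.

20500 m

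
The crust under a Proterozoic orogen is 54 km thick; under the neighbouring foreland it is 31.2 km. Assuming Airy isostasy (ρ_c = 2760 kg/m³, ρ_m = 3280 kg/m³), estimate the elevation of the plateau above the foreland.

3.61 km

Excess crust Δ = 54 km − 31.2 km = 22.8 km, split between elevation h and root r with h + r = Δ.
Airy balance ρ_c h = (ρ_m − ρ_c) r gives r = h ρ_c/(ρ_m − ρ_c), so h (1 + ρ_c/(ρ_m − ρ_c)) = Δ, i.e. h = Δ (ρ_m − ρ_c)/ρ_m.
h = 22.8 km × 520/3280 = 3.61 km.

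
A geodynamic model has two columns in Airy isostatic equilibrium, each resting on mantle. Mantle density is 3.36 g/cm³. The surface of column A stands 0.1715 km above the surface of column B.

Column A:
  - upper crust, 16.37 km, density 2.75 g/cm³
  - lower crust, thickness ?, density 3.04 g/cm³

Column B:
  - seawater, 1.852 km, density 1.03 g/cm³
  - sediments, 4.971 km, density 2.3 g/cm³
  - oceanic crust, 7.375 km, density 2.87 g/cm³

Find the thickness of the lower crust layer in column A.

Take the compensation level at the base of the deeper column (depth z_c below the surface of column A) and equate Σ ρ_i t_i down to z_c; mantle fills any gap and the z_c terms cancel.
Column A: 16.37×2.75 + x×3.04 + (z_c − 16.37 − x)×3.36
Column B: 0.1715×0 + 1.852×1.03 + 4.971×2.3 + 7.375×2.87 + (z_c − 0.1715 − 14.198)×3.36
The z_c×3.36 term appears on both sides and cancels. Collect the known terms of each column as K = Σ(ρt)_known − 3.36 × (depth of known layers): K_A = 45.0175 − 3.36×16.37 = −9.9857; K_B = 34.50711 − 3.36×(0.1715 + 14.198) = −13.77441.
Balance: K_A − x×(3.36 − 3.04) = K_B, so x = (K_A − K_B)/(3.36 − 3.04) = 3.78871/0.32 = 11.8 km.

11.8 km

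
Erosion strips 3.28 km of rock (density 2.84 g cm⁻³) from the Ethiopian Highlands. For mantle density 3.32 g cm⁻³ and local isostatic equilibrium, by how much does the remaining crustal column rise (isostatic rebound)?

2.81 km

Unloading: uplift u = e ρ_c/ρ_m = 3.28 km × 2.84/3.32 = 2.81 km.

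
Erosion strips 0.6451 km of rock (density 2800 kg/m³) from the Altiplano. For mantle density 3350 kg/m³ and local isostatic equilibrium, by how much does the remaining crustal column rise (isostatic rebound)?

Unloading: uplift u = e ρ_c/ρ_m = 0.6451 km × 2800/3350 = 0.539 km.

0.539 km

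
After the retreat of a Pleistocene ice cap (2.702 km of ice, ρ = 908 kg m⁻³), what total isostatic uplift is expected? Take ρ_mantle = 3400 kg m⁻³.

Removing the load lets mantle flow back in; uplift u satisfies ρ_ice t = ρ_m u.
u = t ρ_ice/ρ_m = 2.702 km × 908/3400 = 0.722 km.

0.722 km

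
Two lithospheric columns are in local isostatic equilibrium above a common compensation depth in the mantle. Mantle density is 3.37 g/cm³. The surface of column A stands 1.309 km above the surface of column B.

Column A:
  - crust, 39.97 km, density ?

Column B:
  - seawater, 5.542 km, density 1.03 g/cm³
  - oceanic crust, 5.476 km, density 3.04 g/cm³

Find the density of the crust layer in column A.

Take the compensation level at the base of the deeper column (depth z_c below the surface of column A) and equate Σ ρ_i t_i down to z_c; mantle fills any gap and the z_c terms cancel.
Column A: 39.97×ρ + (z_c − 39.97)×3.37
Column B: 1.309×0 + 5.542×1.03 + 5.476×3.04 + (z_c − 1.309 − 11.018)×3.37
The z_c×3.37 term appears on both sides and cancels. Collect the known terms of each column as K = Σ(ρt)_known − 3.37 × (depth of known layers): K_A = 0 − 3.37×39.97 = −134.6989; K_B = 22.3553 − 3.37×(1.309 + 11.018) = −19.18669.
Balance: K_A + 39.97×ρ = K_B, so ρ = (K_B − K_A)/39.97 = 115.512/39.97 = 2.89 g/cm³.

2.89 g/cm³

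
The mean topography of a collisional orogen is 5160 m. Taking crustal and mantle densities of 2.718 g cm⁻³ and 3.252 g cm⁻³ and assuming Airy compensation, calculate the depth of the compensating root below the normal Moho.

By Archimedes' principle applied to the lithosphere: the weight of the topography is balanced by the buoyancy of the root, ρ_c h = (ρ_m − ρ_c) r.
r = h · ρ_c / (ρ_m − ρ_c) = 5160 m × 2.718 / (3.252 − 2.718) = 26300 m.

26300 m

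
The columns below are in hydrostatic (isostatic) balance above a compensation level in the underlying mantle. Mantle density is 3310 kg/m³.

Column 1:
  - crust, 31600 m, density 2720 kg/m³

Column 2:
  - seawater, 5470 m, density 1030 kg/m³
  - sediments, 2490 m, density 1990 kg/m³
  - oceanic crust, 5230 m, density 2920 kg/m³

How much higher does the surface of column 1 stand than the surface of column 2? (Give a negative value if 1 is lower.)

For any compensation level in the mantle, the mantle terms cancel and isostasy reduces to e = (Σt_1 − Σt_2) − (Σ(ρt)_1 − Σ(ρt)_2) / ρ_m.
Σt_1 = 31600 m; Σt_2 = 13190 m; Σ(ρt)_1 = 85952000; Σ(ρt)_2 = 25860800 (in m·kg/m³).
e = (31600 − 13190) − (85952000 − 25860800) / 3310 = 256 m.

256 m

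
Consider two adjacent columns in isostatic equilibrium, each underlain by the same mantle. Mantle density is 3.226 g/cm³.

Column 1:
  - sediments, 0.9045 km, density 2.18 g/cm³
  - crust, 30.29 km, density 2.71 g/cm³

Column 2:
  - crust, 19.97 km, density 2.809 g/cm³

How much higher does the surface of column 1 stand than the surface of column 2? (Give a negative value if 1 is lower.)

2.56 km

For any compensation level in the mantle, the mantle terms cancel and isostasy reduces to e = (Σt_1 − Σt_2) − (Σ(ρt)_1 − Σ(ρt)_2) / ρ_m.
Σt_1 = 31.1945 km; Σt_2 = 19.97 km; Σ(ρt)_1 = 84.05771; Σ(ρt)_2 = 56.09573 (in km·g/cm³).
e = (31.1945 − 19.97) − (84.05771 − 56.09573) / 3.226 = 2.56 km.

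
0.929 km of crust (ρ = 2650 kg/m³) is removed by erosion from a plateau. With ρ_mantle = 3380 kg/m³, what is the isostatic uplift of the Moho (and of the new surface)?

Unloading: uplift u = e ρ_c/ρ_m = 0.929 km × 2650/3380 = 0.728 km.

0.728 km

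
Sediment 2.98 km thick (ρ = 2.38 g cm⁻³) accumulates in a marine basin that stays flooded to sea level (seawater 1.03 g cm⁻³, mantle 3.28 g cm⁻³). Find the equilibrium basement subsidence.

1.79 km

Submarine loading: the sediment displaces seawater, and the subsidence is in turn flooded, so s (ρ_m − ρ_w) = t (ρ_sed − ρ_w).
s = 2.98 km × (2.38 − 1.03) / (3.28 − 1.03) = 1.79 km.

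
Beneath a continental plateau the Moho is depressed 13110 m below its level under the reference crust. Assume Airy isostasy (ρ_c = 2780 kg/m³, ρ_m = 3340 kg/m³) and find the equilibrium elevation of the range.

2640 m

In Airy isostatic equilibrium: ρ_c h = (ρ_m − ρ_c) r.
h = r (ρ_m − ρ_c) / ρ_c = 13110 m × (3340 − 2780) / 2780 = 2640 m.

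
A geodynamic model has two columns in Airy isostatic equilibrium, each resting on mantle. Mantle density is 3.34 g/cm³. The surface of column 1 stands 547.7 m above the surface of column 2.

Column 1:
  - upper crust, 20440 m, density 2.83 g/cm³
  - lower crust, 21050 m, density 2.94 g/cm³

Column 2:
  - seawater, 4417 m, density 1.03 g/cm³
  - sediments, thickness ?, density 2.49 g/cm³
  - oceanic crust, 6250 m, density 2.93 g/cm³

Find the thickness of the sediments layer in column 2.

5000 m

Take the compensation level at the base of the deeper column (depth z_c below the surface of column 1) and equate Σ ρ_i t_i down to z_c; mantle fills any gap and the z_c terms cancel.
Column 1: 20440×2.83 + 21050×2.94 + (z_c − 41490)×3.34
Column 2: 547.7×0 + 4417×1.03 + x×2.49 + 6250×2.93 + (z_c − 547.7 − 10667 − x)×3.34
The z_c×3.34 term appears on both sides and cancels. Collect the known terms of each column as K = Σ(ρt)_known − 3.34 × (depth of known layers): K_1 = 119732.2 − 3.34×41490 = −18844.4; K_2 = 22862.01 − 3.34×(547.7 + 10667) = −14595.088.
Balance: K_1 = K_2 − x×(3.34 − 2.49), so x = (K_2 − K_1)/(3.34 − 2.49) = 4249.31/0.85 = 5000 m.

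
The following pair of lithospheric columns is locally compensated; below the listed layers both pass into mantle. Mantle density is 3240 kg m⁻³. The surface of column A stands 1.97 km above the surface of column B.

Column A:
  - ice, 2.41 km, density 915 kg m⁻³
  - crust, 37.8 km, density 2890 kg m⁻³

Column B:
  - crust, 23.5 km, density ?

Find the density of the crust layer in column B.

2710 kg m⁻³

Take the compensation level at the base of the deeper column (depth z_c below the surface of column A) and equate Σ ρ_i t_i down to z_c; mantle fills any gap and the z_c terms cancel.
Column A: 2.41×915 + 37.8×2890 + (z_c − 40.21)×3240
Column B: 1.97×0 + 23.5×ρ + (z_c − 1.97 − 23.5)×3240
The z_c×3240 term appears on both sides and cancels. Collect the known terms of each column as K = Σ(ρt)_known − 3240 × (depth of known layers): K_A = 111447.15 − 3240×40.21 = −18833.25; K_B = 0 − 3240×(1.97 + 23.5) = −82522.8.
Balance: K_A = K_B + 23.5×ρ, so ρ = (K_A − K_B)/23.5 = 63689.6/23.5 = 2710 kg m⁻³.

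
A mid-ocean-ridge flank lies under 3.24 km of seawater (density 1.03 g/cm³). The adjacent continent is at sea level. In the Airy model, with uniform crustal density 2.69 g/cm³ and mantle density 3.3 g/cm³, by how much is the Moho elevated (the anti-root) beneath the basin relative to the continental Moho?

By Archimedes' principle applied to the lithosphere: replacing crust with seawater at the top is compensated by replacing crust with mantle at the base: d (ρ_c − ρ_w) = a (ρ_m − ρ_c).
a = d (ρ_c − ρ_w)/(ρ_m − ρ_c) = 3.24 km × 1.66/0.61 = 8.82 km.

8.82 km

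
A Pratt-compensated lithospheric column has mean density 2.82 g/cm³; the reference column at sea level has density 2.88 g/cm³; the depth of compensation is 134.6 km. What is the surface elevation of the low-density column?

2.86 km

ρ_ref D = ρ (D + h) → h = D (ρ_ref − ρ)/ρ.
h = 134.6 km × (2.88 − 2.82)/2.82 = 2.86 km.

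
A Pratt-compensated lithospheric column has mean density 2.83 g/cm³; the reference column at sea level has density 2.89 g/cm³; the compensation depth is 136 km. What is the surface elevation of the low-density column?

2.88 km

ρ_ref D = ρ (D + h) → h = D (ρ_ref − ρ)/ρ.
h = 136 km × (2.89 − 2.83)/2.83 = 2.88 km.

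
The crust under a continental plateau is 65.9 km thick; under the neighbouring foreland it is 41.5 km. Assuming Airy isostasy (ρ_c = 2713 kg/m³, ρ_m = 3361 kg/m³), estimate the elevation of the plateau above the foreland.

4.7 km

Excess crust Δ = 65.9 km − 41.5 km = 24.4 km, split between elevation h and root r with h + r = Δ.
Airy balance ρ_c h = (ρ_m − ρ_c) r gives r = h ρ_c/(ρ_m − ρ_c), so h (1 + ρ_c/(ρ_m − ρ_c)) = Δ, i.e. h = Δ (ρ_m − ρ_c)/ρ_m.
h = 24.4 km × 648/3361 = 4.7 km.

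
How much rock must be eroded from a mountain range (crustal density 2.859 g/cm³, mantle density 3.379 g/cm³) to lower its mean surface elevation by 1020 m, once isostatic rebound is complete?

6630 m

Net drop Δ = e − u = e − e ρ_c/ρ_m = e (ρ_m − ρ_c)/ρ_m.
e = Δ ρ_m/(ρ_m − ρ_c) = 1020 m × 3.379/0.52 = 6630 m.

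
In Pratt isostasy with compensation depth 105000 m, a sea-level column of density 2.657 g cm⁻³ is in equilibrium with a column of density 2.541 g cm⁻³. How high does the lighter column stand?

4790 m

ρ_ref D = ρ (D + h) → h = D (ρ_ref − ρ)/ρ.
h = 105000 m × (2.657 − 2.541)/2.541 = 4790 m.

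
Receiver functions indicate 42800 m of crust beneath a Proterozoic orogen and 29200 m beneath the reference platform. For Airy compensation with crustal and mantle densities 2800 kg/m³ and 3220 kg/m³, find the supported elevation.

Excess crust Δ = 42800 m − 29200 m = 13600 m, split between elevation h and root r with h + r = Δ.
Airy balance ρ_c h = (ρ_m − ρ_c) r gives r = h ρ_c/(ρ_m − ρ_c), so h (1 + ρ_c/(ρ_m − ρ_c)) = Δ, i.e. h = Δ (ρ_m − ρ_c)/ρ_m.
h = 13600 m × 420/3220 = 1770 m.

1770 m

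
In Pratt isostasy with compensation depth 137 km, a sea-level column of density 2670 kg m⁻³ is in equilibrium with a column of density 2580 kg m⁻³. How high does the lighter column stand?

ρ_ref D = ρ (D + h) → h = D (ρ_ref − ρ)/ρ.
h = 137 km × (2670 − 2580)/2580 = 4.78 km.

4.78 km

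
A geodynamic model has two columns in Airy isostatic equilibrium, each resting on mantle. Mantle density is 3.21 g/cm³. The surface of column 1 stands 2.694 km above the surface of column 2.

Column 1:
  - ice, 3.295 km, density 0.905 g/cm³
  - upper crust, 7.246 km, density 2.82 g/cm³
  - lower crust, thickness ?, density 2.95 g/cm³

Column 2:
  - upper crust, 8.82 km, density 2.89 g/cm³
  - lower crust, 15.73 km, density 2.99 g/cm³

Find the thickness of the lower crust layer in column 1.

17.3 km

Take the compensation level at the base of the deeper column (depth z_c below the surface of column 1) and equate Σ ρ_i t_i down to z_c; mantle fills any gap and the z_c terms cancel.
Column 1: 3.295×0.905 + 7.246×2.82 + x×2.95 + (z_c − 10.541 − x)×3.21
Column 2: 2.694×0 + 8.82×2.89 + 15.73×2.99 + (z_c − 2.694 − 24.55)×3.21
The z_c×3.21 term appears on both sides and cancels. Collect the known terms of each column as K = Σ(ρt)_known − 3.21 × (depth of known layers): K_1 = 23.415695 − 3.21×10.541 = −10.420915; K_2 = 72.5225 − 3.21×(2.694 + 24.55) = −14.93074.
Balance: K_1 − x×(3.21 − 2.95) = K_2, so x = (K_1 − K_2)/(3.21 − 2.95) = 4.50983/0.26 = 17.3 km.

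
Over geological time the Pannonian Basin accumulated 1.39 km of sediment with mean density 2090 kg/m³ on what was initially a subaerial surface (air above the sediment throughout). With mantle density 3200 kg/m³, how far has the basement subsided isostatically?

0.908 km

Subaerial load: s = t ρ_sed / ρ_m = 1.39 km × 2090/3200 = 0.908 km.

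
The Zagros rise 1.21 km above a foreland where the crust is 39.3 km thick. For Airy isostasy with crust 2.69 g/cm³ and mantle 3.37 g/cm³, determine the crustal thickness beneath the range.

45.3 km

Root depth r = h ρ_c / (ρ_m − ρ_c) = 1.21 km × 2.69 / 0.68 = 4.787 km.
Total thickness = T + h + r = 39.3 km + 1.21 km + 4.787 km = 45.3 km.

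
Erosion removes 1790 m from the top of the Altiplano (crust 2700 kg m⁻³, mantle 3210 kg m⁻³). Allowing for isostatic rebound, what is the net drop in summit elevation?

Rebound u = e ρ_c/ρ_m = 1790 m × 2700/3210 = 1506 m.
Net surface drop = e − u = 1790 m − 1506 m = e (ρ_m − ρ_c)/ρ_m = 284 m.

284 m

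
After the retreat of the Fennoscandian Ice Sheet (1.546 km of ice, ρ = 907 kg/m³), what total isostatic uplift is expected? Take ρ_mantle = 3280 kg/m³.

0.428 km

Removing the load lets mantle flow back in; uplift u satisfies ρ_ice t = ρ_m u.
u = t ρ_ice/ρ_m = 1.546 km × 907/3280 = 0.428 km.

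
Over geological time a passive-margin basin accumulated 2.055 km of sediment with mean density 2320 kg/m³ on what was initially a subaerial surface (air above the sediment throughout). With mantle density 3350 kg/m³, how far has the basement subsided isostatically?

1.42 km

Subaerial load: s = t ρ_sed / ρ_m = 2.055 km × 2320/3350 = 1.42 km.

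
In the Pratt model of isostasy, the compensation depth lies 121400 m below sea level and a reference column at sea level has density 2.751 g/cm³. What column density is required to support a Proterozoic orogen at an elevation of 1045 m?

2.73 g/cm³

Pratt balance: ρ_ref D = ρ (D + h).
ρ = ρ_ref D/(D + h) = 2.751 × 121400 m/(121400 m + 1045 m) = 2.73 g/cm³.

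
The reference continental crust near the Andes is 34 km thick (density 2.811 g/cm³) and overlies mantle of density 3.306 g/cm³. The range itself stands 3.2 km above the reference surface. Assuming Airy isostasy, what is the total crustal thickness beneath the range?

Root depth r = h ρ_c / (ρ_m − ρ_c) = 3.2 km × 2.811 / 0.495 = 18.17 km.
Total thickness = T + h + r = 34 km + 3.2 km + 18.17 km = 55.4 km.

55.4 km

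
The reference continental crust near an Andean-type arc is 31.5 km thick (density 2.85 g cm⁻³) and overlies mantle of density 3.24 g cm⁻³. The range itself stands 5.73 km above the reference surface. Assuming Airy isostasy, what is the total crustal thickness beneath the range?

Root depth r = h ρ_c / (ρ_m − ρ_c) = 5.73 km × 2.85 / 0.39 = 41.87 km.
Total thickness = T + h + r = 31.5 km + 5.73 km + 41.87 km = 79.1 km.

79.1 km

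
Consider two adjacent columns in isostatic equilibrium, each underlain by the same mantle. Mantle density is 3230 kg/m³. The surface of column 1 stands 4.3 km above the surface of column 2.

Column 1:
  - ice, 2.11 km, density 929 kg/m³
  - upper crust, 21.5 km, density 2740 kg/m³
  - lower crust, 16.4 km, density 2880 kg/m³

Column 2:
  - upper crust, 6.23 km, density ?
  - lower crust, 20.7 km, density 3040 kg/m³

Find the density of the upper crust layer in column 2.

2700 kg/m³

Take the compensation level at the base of the deeper column (depth z_c below the surface of column 1) and equate Σ ρ_i t_i down to z_c; mantle fills any gap and the z_c terms cancel.
Column 1: 2.11×929 + 21.5×2740 + 16.4×2880 + (z_c − 40.01)×3230
Column 2: 4.3×0 + 6.23×ρ + 20.7×3040 + (z_c − 4.3 − 26.93)×3230
The z_c×3230 term appears on both sides and cancels. Collect the known terms of each column as K = Σ(ρt)_known − 3230 × (depth of known layers): K_1 = 108102.19 − 3230×40.01 = −21130.11; K_2 = 62928 − 3230×(4.3 + 26.93) = −37944.9.
Balance: K_1 = K_2 + 6.23×ρ, so ρ = (K_1 − K_2)/6.23 = 16814.8/6.23 = 2700 kg/m³.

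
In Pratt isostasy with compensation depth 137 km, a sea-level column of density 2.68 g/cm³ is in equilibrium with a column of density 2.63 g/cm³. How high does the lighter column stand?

2.6 km

ρ_ref D = ρ (D + h) → h = D (ρ_ref − ρ)/ρ.
h = 137 km × (2.68 − 2.63)/2.63 = 2.6 km.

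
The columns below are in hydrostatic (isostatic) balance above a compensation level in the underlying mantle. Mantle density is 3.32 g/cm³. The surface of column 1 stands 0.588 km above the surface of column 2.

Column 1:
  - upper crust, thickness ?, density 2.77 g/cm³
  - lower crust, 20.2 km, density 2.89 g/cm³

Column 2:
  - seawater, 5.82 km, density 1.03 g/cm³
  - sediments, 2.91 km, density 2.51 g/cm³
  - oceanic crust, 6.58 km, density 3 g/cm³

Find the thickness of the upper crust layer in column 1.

Take the compensation level at the base of the deeper column (depth z_c below the surface of column 1) and equate Σ ρ_i t_i down to z_c; mantle fills any gap and the z_c terms cancel.
Column 1: x×2.77 + 20.2×2.89 + (z_c − 20.2 − x)×3.32
Column 2: 0.588×0 + 5.82×1.03 + 2.91×2.51 + 6.58×3 + (z_c − 0.588 − 15.31)×3.32
The z_c×3.32 term appears on both sides and cancels. Collect the known terms of each column as K = Σ(ρt)_known − 3.32 × (depth of known layers): K_1 = 58.378 − 3.32×20.2 = −8.686; K_2 = 33.0387 − 3.32×(0.588 + 15.31) = −19.74266.
Balance: K_1 − x×(3.32 − 2.77) = K_2, so x = (K_1 − K_2)/(3.32 − 2.77) = 11.0567/0.55 = 20.1 km.

20.1 km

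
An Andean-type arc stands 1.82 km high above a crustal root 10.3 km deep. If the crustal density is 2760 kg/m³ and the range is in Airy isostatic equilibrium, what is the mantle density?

Airy balance: ρ_c h = (ρ_m − ρ_c) r → ρ_m = ρ_c (1 + h/r).
ρ_m = 2760 × (1 + 1.82 km/10.3 km) = 3250 kg/m³.

3250 kg/m³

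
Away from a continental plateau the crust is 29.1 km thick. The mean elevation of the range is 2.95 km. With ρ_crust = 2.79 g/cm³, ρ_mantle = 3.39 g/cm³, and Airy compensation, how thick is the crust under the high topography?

45.8 km

Root depth r = h ρ_c / (ρ_m − ρ_c) = 2.95 km × 2.79 / 0.6 = 13.72 km.
Total thickness = T + h + r = 29.1 km + 2.95 km + 13.72 km = 45.8 km.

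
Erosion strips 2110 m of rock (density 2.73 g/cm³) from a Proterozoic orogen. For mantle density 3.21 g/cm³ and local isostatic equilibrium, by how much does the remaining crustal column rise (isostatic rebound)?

1790 m

Unloading: uplift u = e ρ_c/ρ_m = 2110 m × 2.73/3.21 = 1790 m.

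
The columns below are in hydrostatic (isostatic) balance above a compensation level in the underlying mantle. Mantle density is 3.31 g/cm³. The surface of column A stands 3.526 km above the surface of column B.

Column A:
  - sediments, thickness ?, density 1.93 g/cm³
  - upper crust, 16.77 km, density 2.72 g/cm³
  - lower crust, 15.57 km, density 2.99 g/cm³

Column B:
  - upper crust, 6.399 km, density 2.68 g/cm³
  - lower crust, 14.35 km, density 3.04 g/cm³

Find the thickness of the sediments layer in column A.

Take the compensation level at the base of the deeper column (depth z_c below the surface of column A) and equate Σ ρ_i t_i down to z_c; mantle fills any gap and the z_c terms cancel.
Column A: x×1.93 + 16.77×2.72 + 15.57×2.99 + (z_c − 32.34 − x)×3.31
Column B: 3.526×0 + 6.399×2.68 + 14.35×3.04 + (z_c − 3.526 − 20.749)×3.31
The z_c×3.31 term appears on both sides and cancels. Collect the known terms of each column as K = Σ(ρt)_known − 3.31 × (depth of known layers): K_A = 92.1687 − 3.31×32.34 = −14.8767; K_B = 60.77332 − 3.31×(3.526 + 20.749) = −19.57693.
Balance: K_A − x×(3.31 − 1.93) = K_B, so x = (K_A − K_B)/(3.31 − 1.93) = 4.70023/1.38 = 3.41 km.

3.41 km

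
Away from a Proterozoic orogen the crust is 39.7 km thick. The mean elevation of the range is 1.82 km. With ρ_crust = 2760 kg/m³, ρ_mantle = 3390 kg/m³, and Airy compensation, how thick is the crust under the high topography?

49.5 km

Root depth r = h ρ_c / (ρ_m − ρ_c) = 1.82 km × 2760 / 630 = 7.973 km.
Total thickness = T + h + r = 39.7 km + 1.82 km + 7.973 km = 49.5 km.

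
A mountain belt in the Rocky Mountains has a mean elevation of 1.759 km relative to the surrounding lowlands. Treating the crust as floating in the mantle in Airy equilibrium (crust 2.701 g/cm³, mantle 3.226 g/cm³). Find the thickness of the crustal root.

Equating mass per unit area of the two columns: the weight of the topography is balanced by the buoyancy of the root, ρ_c h = (ρ_m − ρ_c) r.
r = h · ρ_c / (ρ_m − ρ_c) = 1.759 km × 2.701 / (3.226 − 2.701) = 9.05 km.

9.05 km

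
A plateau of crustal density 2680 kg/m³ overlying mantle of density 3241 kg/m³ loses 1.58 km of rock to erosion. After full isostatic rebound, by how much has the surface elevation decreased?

0.273 km

Rebound u = e ρ_c/ρ_m = 1.58 km × 2680/3241 = 1.307 km.
Net surface drop = e − u = 1.58 km − 1.307 km = e (ρ_m − ρ_c)/ρ_m = 0.273 km.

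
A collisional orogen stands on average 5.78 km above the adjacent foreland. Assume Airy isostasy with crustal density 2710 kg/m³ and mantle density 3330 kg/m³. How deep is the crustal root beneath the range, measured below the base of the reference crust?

25.3 km

By Archimedes' principle applied to the lithosphere: the weight of the topography is balanced by the buoyancy of the root, ρ_c h = (ρ_m − ρ_c) r.
r = h · ρ_c / (ρ_m − ρ_c) = 5.78 km × 2710 / (3330 − 2710) = 25.3 km.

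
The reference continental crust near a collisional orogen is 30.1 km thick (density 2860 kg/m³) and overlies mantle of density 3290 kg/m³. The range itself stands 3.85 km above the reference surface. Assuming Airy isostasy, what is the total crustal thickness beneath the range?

Root depth r = h ρ_c / (ρ_m − ρ_c) = 3.85 km × 2860 / 430 = 25.61 km.
Total thickness = T + h + r = 30.1 km + 3.85 km + 25.61 km = 59.6 km.

59.6 km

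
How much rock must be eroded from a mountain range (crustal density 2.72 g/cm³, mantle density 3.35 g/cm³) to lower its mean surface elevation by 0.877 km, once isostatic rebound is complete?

4.66 km

Net drop Δ = e − u = e − e ρ_c/ρ_m = e (ρ_m − ρ_c)/ρ_m.
e = Δ ρ_m/(ρ_m − ρ_c) = 0.877 km × 3.35/0.63 = 4.66 km.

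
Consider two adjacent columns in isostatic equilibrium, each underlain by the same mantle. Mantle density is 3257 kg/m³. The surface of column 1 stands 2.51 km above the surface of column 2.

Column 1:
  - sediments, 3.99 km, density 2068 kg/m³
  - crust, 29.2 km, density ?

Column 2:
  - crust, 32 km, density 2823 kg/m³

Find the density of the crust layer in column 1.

Take the compensation level at the base of the deeper column (depth z_c below the surface of column 1) and equate Σ ρ_i t_i down to z_c; mantle fills any gap and the z_c terms cancel.
Column 1: 3.99×2068 + 29.2×ρ + (z_c − 33.19)×3257
Column 2: 2.51×0 + 32×2823 + (z_c − 2.51 − 32)×3257
The z_c×3257 term appears on both sides and cancels. Collect the known terms of each column as K = Σ(ρt)_known − 3257 × (depth of known layers): K_1 = 8251.32 − 3257×33.19 = −99848.51; K_2 = 90336 − 3257×(2.51 + 32) = −22063.07.
Balance: K_1 + 29.2×ρ = K_2, so ρ = (K_2 − K_1)/29.2 = 77785.4/29.2 = 2660 kg/m³.

2660 kg/m³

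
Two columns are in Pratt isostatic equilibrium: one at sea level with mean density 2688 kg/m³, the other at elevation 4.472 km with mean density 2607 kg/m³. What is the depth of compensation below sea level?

ρ_ref D = ρ (D + h) → D (ρ_ref − ρ) = ρ h.
D = ρ h/(ρ_ref − ρ) = 2607 × 4.472 km/(2688 − 2607) = 144 km.

144 km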